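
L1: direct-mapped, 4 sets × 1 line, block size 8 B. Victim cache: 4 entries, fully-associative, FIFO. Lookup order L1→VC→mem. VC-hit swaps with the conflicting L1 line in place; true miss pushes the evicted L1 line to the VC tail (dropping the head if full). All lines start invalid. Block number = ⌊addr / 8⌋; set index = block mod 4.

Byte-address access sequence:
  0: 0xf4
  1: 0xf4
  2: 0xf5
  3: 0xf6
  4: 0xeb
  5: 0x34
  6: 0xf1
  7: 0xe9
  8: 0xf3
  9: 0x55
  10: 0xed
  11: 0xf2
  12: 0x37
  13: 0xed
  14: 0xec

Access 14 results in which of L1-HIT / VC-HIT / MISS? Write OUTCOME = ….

OUTCOME = L1-HIT

  [0] addr=0xf4 blk=30 s=2: MISS | VC []
  [1] addr=0xf4 blk=30 s=2: L1-HIT | VC []
  [2] addr=0xf5 blk=30 s=2: L1-HIT | VC []
  [3] addr=0xf6 blk=30 s=2: L1-HIT | VC []
  [4] addr=0xeb blk=29 s=1: MISS | VC []
  [5] addr=0x34 blk=6 s=2: MISS | VC [30]
  [6] addr=0xf1 blk=30 s=2: VC-HIT | VC [6]
  [7] addr=0xe9 blk=29 s=1: L1-HIT | VC [6]
  [8] addr=0xf3 blk=30 s=2: L1-HIT | VC [6]
  [9] addr=0x55 blk=10 s=2: MISS | VC [6, 30]
  [10] addr=0xed blk=29 s=1: L1-HIT | VC [6, 30]
  [11] addr=0xf2 blk=30 s=2: VC-HIT | VC [6, 10]
  [12] addr=0x37 blk=6 s=2: VC-HIT | VC [30, 10]
  [13] addr=0xed blk=29 s=1: L1-HIT | VC [30, 10]
  [14] addr=0xec blk=29 s=1: L1-HIT | VC [30, 10]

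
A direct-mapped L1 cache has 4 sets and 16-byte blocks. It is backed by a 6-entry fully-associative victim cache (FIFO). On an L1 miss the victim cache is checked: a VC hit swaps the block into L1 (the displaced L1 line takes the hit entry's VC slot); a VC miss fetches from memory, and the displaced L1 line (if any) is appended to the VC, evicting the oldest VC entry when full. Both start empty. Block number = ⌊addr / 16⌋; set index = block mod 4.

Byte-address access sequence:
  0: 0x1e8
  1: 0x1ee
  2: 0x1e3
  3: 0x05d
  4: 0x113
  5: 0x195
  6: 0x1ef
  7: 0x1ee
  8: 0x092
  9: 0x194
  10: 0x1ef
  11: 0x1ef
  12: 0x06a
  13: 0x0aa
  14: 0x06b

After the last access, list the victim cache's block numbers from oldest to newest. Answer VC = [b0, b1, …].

VC = [5, 17, 9, 30, 10]

  [0] addr=0x1e8 blk=30 s=2: MISS | VC []
  [1] addr=0x1ee blk=30 s=2: L1-HIT | VC []
  [2] addr=0x1e3 blk=30 s=2: L1-HIT | VC []
  [3] addr=0x5d blk=5 s=1: MISS | VC []
  [4] addr=0x113 blk=17 s=1: MISS | VC [5]
  [5] addr=0x195 blk=25 s=1: MISS | VC [5, 17]
  [6] addr=0x1ef blk=30 s=2: L1-HIT | VC [5, 17]
  [7] addr=0x1ee blk=30 s=2: L1-HIT | VC [5, 17]
  [8] addr=0x92 blk=9 s=1: MISS | VC [5, 17, 25]
  [9] addr=0x194 blk=25 s=1: VC-HIT | VC [5, 17, 9]
  [10] addr=0x1ef blk=30 s=2: L1-HIT | VC [5, 17, 9]
  [11] addr=0x1ef blk=30 s=2: L1-HIT | VC [5, 17, 9]
  [12] addr=0x6a blk=6 s=2: MISS | VC [5, 17, 9, 30]
  [13] addr=0xaa blk=10 s=2: MISS | VC [5, 17, 9, 30, 6]
  [14] addr=0x6b blk=6 s=2: VC-HIT | VC [5, 17, 9, 30, 10]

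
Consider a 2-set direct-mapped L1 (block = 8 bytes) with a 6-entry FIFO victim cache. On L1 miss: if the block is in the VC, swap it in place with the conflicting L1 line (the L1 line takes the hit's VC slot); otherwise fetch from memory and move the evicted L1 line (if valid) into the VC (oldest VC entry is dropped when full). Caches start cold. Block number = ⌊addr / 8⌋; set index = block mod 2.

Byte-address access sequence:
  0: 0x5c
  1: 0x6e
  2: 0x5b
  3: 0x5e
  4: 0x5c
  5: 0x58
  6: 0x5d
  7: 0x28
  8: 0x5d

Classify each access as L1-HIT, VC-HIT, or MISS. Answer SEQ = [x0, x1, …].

SEQ = [MISS, MISS, VC-HIT, L1-HIT, L1-HIT, L1-HIT, L1-HIT, MISS, VC-HIT]

0: 0x5c (blk 11, set 1) → MISS  vc=[]
1: 0x6e (blk 13, set 1) → MISS  vc=[11]
2: 0x5b (blk 11, set 1) → VC-HIT  vc=[13]
3: 0x5e (blk 11, set 1) → L1-HIT  vc=[13]
4: 0x5c (blk 11, set 1) → L1-HIT  vc=[13]
5: 0x58 (blk 11, set 1) → L1-HIT  vc=[13]
6: 0x5d (blk 11, set 1) → L1-HIT  vc=[13]
7: 0x28 (blk 5, set 1) → MISS  vc=[13, 11]
8: 0x5d (blk 11, set 1) → VC-HIT  vc=[13, 5]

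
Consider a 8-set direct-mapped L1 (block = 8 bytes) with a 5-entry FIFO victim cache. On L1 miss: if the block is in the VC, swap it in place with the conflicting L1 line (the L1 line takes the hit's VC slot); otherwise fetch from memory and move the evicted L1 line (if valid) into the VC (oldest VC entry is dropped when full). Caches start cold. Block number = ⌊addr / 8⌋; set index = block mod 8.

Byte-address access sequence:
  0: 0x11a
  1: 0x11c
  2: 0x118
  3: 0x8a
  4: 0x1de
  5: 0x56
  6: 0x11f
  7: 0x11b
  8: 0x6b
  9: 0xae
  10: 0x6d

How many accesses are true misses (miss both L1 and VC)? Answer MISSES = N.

0: 0x11a (blk 35, set 3) → MISS  vc=[]
1: 0x11c (blk 35, set 3) → L1-HIT  vc=[]
2: 0x118 (blk 35, set 3) → L1-HIT  vc=[]
3: 0x8a (blk 17, set 1) → MISS  vc=[]
4: 0x1de (blk 59, set 3) → MISS  vc=[35]
5: 0x56 (blk 10, set 2) → MISS  vc=[35]
6: 0x11f (blk 35, set 3) → VC-HIT  vc=[59]
7: 0x11b (blk 35, set 3) → L1-HIT  vc=[59]
8: 0x6b (blk 13, set 5) → MISS  vc=[59]
9: 0xae (blk 21, set 5) → MISS  vc=[59, 13]
10: 0x6d (blk 13, set 5) → VC-HIT  vc=[59, 21]

MISSES = 6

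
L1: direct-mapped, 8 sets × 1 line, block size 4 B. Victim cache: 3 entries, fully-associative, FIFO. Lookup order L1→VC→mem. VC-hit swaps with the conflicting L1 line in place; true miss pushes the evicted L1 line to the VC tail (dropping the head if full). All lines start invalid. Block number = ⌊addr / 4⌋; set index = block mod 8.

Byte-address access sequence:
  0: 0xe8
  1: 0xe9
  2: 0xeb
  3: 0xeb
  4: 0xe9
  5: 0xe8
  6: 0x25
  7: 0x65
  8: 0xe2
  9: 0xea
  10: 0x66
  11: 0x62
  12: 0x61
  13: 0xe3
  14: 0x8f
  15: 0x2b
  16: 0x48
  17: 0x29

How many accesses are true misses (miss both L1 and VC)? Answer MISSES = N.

0: 0xe8 (blk 58, set 2) → MISS  vc=[]
1: 0xe9 (blk 58, set 2) → L1-HIT  vc=[]
2: 0xeb (blk 58, set 2) → L1-HIT  vc=[]
3: 0xeb (blk 58, set 2) → L1-HIT  vc=[]
4: 0xe9 (blk 58, set 2) → L1-HIT  vc=[]
5: 0xe8 (blk 58, set 2) → L1-HIT  vc=[]
6: 0x25 (blk 9, set 1) → MISS  vc=[]
7: 0x65 (blk 25, set 1) → MISS  vc=[9]
8: 0xe2 (blk 56, set 0) → MISS  vc=[9]
9: 0xea (blk 58, set 2) → L1-HIT  vc=[9]
10: 0x66 (blk 25, set 1) → L1-HIT  vc=[9]
11: 0x62 (blk 24, set 0) → MISS  vc=[9, 56]
12: 0x61 (blk 24, set 0) → L1-HIT  vc=[9, 56]
13: 0xe3 (blk 56, set 0) → VC-HIT  vc=[9, 24]
14: 0x8f (blk 35, set 3) → MISS  vc=[9, 24]
15: 0x2b (blk 10, set 2) → MISS  vc=[9, 24, 58]
16: 0x48 (blk 18, set 2) → MISS  vc=[24, 58, 10]
17: 0x29 (blk 10, set 2) → VC-HIT  vc=[24, 58, 18]

MISSES = 8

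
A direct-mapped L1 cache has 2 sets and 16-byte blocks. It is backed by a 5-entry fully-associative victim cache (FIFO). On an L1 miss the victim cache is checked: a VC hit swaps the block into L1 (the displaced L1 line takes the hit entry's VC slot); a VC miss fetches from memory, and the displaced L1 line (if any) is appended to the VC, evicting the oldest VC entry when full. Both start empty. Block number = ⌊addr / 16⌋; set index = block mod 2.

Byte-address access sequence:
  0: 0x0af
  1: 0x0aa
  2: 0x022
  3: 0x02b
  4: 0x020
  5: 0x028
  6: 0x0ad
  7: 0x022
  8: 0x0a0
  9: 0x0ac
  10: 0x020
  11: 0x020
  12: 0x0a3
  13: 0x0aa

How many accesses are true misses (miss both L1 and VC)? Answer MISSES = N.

  [0] addr=0xaf blk=10 s=0: MISS | VC []
  [1] addr=0xaa blk=10 s=0: L1-HIT | VC []
  [2] addr=0x22 blk=2 s=0: MISS | VC [10]
  [3] addr=0x2b blk=2 s=0: L1-HIT | VC [10]
  [4] addr=0x20 blk=2 s=0: L1-HIT | VC [10]
  [5] addr=0x28 blk=2 s=0: L1-HIT | VC [10]
  [6] addr=0xad blk=10 s=0: VC-HIT | VC [2]
  [7] addr=0x22 blk=2 s=0: VC-HIT | VC [10]
  [8] addr=0xa0 blk=10 s=0: VC-HIT | VC [2]
  [9] addr=0xac blk=10 s=0: L1-HIT | VC [2]
  [10] addr=0x20 blk=2 s=0: VC-HIT | VC [10]
  [11] addr=0x20 blk=2 s=0: L1-HIT | VC [10]
  [12] addr=0xa3 blk=10 s=0: VC-HIT | VC [2]
  [13] addr=0xaa blk=10 s=0: L1-HIT | VC [2]

MISSES = 2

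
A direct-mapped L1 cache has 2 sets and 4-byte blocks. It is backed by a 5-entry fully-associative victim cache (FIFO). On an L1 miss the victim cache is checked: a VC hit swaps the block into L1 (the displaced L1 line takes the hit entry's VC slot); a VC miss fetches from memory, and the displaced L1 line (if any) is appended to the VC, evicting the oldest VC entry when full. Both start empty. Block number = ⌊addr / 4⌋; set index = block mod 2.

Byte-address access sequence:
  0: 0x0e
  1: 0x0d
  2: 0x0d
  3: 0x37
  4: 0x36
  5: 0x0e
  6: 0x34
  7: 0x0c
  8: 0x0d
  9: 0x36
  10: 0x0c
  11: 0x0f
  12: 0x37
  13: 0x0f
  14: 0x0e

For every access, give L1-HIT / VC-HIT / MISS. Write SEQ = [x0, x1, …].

SEQ = [MISS, L1-HIT, L1-HIT, MISS, L1-HIT, VC-HIT, VC-HIT, VC-HIT, L1-HIT, VC-HIT, VC-HIT, L1-HIT, VC-HIT, VC-HIT, L1-HIT]

  [0] addr=0xe blk=3 s=1: MISS | VC []
  [1] addr=0xd blk=3 s=1: L1-HIT | VC []
  [2] addr=0xd blk=3 s=1: L1-HIT | VC []
  [3] addr=0x37 blk=13 s=1: MISS | VC [3]
  [4] addr=0x36 blk=13 s=1: L1-HIT | VC [3]
  [5] addr=0xe blk=3 s=1: VC-HIT | VC [13]
  [6] addr=0x34 blk=13 s=1: VC-HIT | VC [3]
  [7] addr=0xc blk=3 s=1: VC-HIT | VC [13]
  [8] addr=0xd blk=3 s=1: L1-HIT | VC [13]
  [9] addr=0x36 blk=13 s=1: VC-HIT | VC [3]
  [10] addr=0xc blk=3 s=1: VC-HIT | VC [13]
  [11] addr=0xf blk=3 s=1: L1-HIT | VC [13]
  [12] addr=0x37 blk=13 s=1: VC-HIT | VC [3]
  [13] addr=0xf blk=3 s=1: VC-HIT | VC [13]
  [14] addr=0xe blk=3 s=1: L1-HIT | VC [13]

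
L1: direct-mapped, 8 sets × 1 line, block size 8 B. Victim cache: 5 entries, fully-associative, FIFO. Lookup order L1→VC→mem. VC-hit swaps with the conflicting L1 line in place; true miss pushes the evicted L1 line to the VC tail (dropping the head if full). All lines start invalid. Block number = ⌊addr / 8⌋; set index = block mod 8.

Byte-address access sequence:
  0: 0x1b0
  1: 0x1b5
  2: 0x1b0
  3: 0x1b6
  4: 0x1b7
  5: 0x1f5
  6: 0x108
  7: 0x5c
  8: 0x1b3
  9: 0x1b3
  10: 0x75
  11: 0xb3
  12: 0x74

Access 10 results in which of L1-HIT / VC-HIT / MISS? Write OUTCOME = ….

  [0] addr=0x1b0 blk=54 s=6: MISS | VC []
  [1] addr=0x1b5 blk=54 s=6: L1-HIT | VC []
  [2] addr=0x1b0 blk=54 s=6: L1-HIT | VC []
  [3] addr=0x1b6 blk=54 s=6: L1-HIT | VC []
  [4] addr=0x1b7 blk=54 s=6: L1-HIT | VC []
  [5] addr=0x1f5 blk=62 s=6: MISS | VC [54]
  [6] addr=0x108 blk=33 s=1: MISS | VC [54]
  [7] addr=0x5c blk=11 s=3: MISS | VC [54]
  [8] addr=0x1b3 blk=54 s=6: VC-HIT | VC [62]
  [9] addr=0x1b3 blk=54 s=6: L1-HIT | VC [62]
  [10] addr=0x75 blk=14 s=6: MISS | VC [62, 54]
  [11] addr=0xb3 blk=22 s=6: MISS | VC [62, 54, 14]
  [12] addr=0x74 blk=14 s=6: VC-HIT | VC [62, 54, 22]

OUTCOME = MISS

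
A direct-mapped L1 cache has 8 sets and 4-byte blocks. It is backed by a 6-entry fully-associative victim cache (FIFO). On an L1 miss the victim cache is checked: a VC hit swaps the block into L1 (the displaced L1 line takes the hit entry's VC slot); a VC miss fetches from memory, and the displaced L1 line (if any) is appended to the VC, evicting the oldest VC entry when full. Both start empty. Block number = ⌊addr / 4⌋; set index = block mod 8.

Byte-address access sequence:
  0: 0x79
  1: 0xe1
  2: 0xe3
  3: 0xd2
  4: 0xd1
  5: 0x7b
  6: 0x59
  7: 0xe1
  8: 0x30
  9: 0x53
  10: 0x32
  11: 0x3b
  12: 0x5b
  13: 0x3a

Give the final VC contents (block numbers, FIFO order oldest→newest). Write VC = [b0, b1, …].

VC = [30, 52, 20, 22]

  [0] addr=0x79 blk=30 s=6: MISS | VC []
  [1] addr=0xe1 blk=56 s=0: MISS | VC []
  [2] addr=0xe3 blk=56 s=0: L1-HIT | VC []
  [3] addr=0xd2 blk=52 s=4: MISS | VC []
  [4] addr=0xd1 blk=52 s=4: L1-HIT | VC []
  [5] addr=0x7b blk=30 s=6: L1-HIT | VC []
  [6] addr=0x59 blk=22 s=6: MISS | VC [30]
  [7] addr=0xe1 blk=56 s=0: L1-HIT | VC [30]
  [8] addr=0x30 blk=12 s=4: MISS | VC [30, 52]
  [9] addr=0x53 blk=20 s=4: MISS | VC [30, 52, 12]
  [10] addr=0x32 blk=12 s=4: VC-HIT | VC [30, 52, 20]
  [11] addr=0x3b blk=14 s=6: MISS | VC [30, 52, 20, 22]
  [12] addr=0x5b blk=22 s=6: VC-HIT | VC [30, 52, 20, 14]
  [13] addr=0x3a blk=14 s=6: VC-HIT | VC [30, 52, 20, 22]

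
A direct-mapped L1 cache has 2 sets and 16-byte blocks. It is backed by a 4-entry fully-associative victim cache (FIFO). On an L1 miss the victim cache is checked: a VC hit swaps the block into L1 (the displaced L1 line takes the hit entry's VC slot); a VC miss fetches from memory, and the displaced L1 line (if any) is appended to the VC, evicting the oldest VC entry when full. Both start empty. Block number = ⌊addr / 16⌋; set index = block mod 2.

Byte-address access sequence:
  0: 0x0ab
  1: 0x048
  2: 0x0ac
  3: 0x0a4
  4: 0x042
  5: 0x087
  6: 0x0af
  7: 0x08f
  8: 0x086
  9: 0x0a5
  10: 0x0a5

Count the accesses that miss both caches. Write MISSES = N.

MISSES = 3

#0 0xab→b10/s0 MISS; vc=[]
#1 0x48→b4/s0 MISS; vc=[10]
#2 0xac→b10/s0 VC-HIT; vc=[4]
#3 0xa4→b10/s0 L1-HIT; vc=[4]
#4 0x42→b4/s0 VC-HIT; vc=[10]
#5 0x87→b8/s0 MISS; vc=[10,4]
#6 0xaf→b10/s0 VC-HIT; vc=[8,4]
#7 0x8f→b8/s0 VC-HIT; vc=[10,4]
#8 0x86→b8/s0 L1-HIT; vc=[10,4]
#9 0xa5→b10/s0 VC-HIT; vc=[8,4]
#10 0xa5→b10/s0 L1-HIT; vc=[8,4]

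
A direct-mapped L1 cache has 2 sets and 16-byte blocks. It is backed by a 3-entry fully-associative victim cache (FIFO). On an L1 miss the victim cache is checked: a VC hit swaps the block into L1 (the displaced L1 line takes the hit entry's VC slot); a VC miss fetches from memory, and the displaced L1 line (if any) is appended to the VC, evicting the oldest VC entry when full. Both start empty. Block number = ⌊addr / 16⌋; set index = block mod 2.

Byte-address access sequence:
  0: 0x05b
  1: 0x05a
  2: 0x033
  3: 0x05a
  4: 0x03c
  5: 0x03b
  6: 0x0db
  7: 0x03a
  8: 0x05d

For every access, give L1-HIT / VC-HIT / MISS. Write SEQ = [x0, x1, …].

0: 0x5b (blk 5, set 1) → MISS  vc=[]
1: 0x5a (blk 5, set 1) → L1-HIT  vc=[]
2: 0x33 (blk 3, set 1) → MISS  vc=[5]
3: 0x5a (blk 5, set 1) → VC-HIT  vc=[3]
4: 0x3c (blk 3, set 1) → VC-HIT  vc=[5]
5: 0x3b (blk 3, set 1) → L1-HIT  vc=[5]
6: 0xdb (blk 13, set 1) → MISS  vc=[5, 3]
7: 0x3a (blk 3, set 1) → VC-HIT  vc=[5, 13]
8: 0x5d (blk 5, set 1) → VC-HIT  vc=[3, 13]

SEQ = [MISS, L1-HIT, MISS, VC-HIT, VC-HIT, L1-HIT, MISS, VC-HIT, VC-HIT]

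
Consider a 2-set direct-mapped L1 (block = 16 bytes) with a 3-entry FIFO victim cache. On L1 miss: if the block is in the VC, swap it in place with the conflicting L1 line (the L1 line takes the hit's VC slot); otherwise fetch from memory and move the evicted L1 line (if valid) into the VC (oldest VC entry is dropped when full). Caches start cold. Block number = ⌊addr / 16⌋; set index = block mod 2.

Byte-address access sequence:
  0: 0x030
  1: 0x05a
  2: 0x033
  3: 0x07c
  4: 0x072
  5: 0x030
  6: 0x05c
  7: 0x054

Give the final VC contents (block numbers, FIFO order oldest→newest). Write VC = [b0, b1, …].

VC = [3, 7]

#0 0x30→b3/s1 MISS; vc=[]
#1 0x5a→b5/s1 MISS; vc=[3]
#2 0x33→b3/s1 VC-HIT; vc=[5]
#3 0x7c→b7/s1 MISS; vc=[5,3]
#4 0x72→b7/s1 L1-HIT; vc=[5,3]
#5 0x30→b3/s1 VC-HIT; vc=[5,7]
#6 0x5c→b5/s1 VC-HIT; vc=[3,7]
#7 0x54→b5/s1 L1-HIT; vc=[3,7]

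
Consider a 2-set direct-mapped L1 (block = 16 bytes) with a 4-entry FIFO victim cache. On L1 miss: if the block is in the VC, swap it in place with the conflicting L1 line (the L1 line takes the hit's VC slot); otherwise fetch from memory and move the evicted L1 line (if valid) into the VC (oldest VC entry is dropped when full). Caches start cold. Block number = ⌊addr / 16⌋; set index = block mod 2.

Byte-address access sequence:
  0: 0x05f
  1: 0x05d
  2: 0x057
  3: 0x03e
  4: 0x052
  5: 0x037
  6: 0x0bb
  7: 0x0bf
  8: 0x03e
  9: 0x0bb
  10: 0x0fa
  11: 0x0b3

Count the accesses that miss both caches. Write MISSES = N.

MISSES = 4

#0 0x5f→b5/s1 MISS; vc=[]
#1 0x5d→b5/s1 L1-HIT; vc=[]
#2 0x57→b5/s1 L1-HIT; vc=[]
#3 0x3e→b3/s1 MISS; vc=[5]
#4 0x52→b5/s1 VC-HIT; vc=[3]
#5 0x37→b3/s1 VC-HIT; vc=[5]
#6 0xbb→b11/s1 MISS; vc=[5,3]
#7 0xbf→b11/s1 L1-HIT; vc=[5,3]
#8 0x3e→b3/s1 VC-HIT; vc=[5,11]
#9 0xbb→b11/s1 VC-HIT; vc=[5,3]
#10 0xfa→b15/s1 MISS; vc=[5,3,11]
#11 0xb3→b11/s1 VC-HIT; vc=[5,3,15]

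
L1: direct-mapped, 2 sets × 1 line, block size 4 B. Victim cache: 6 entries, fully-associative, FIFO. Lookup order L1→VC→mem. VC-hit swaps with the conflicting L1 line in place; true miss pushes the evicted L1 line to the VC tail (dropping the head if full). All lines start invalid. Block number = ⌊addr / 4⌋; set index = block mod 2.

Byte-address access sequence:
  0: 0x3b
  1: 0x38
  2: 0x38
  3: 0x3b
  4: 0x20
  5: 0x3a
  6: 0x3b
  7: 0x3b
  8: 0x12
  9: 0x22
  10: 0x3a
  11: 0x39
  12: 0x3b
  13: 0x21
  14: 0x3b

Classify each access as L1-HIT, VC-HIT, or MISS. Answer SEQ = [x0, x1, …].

SEQ = [MISS, L1-HIT, L1-HIT, L1-HIT, MISS, VC-HIT, L1-HIT, L1-HIT, MISS, VC-HIT, VC-HIT, L1-HIT, L1-HIT, VC-HIT, VC-HIT]

0: 0x3b (blk 14, set 0) → MISS  vc=[]
1: 0x38 (blk 14, set 0) → L1-HIT  vc=[]
2: 0x38 (blk 14, set 0) → L1-HIT  vc=[]
3: 0x3b (blk 14, set 0) → L1-HIT  vc=[]
4: 0x20 (blk 8, set 0) → MISS  vc=[14]
5: 0x3a (blk 14, set 0) → VC-HIT  vc=[8]
6: 0x3b (blk 14, set 0) → L1-HIT  vc=[8]
7: 0x3b (blk 14, set 0) → L1-HIT  vc=[8]
8: 0x12 (blk 4, set 0) → MISS  vc=[8, 14]
9: 0x22 (blk 8, set 0) → VC-HIT  vc=[4, 14]
10: 0x3a (blk 14, set 0) → VC-HIT  vc=[4, 8]
11: 0x39 (blk 14, set 0) → L1-HIT  vc=[4, 8]
12: 0x3b (blk 14, set 0) → L1-HIT  vc=[4, 8]
13: 0x21 (blk 8, set 0) → VC-HIT  vc=[4, 14]
14: 0x3b (blk 14, set 0) → VC-HIT  vc=[4, 8]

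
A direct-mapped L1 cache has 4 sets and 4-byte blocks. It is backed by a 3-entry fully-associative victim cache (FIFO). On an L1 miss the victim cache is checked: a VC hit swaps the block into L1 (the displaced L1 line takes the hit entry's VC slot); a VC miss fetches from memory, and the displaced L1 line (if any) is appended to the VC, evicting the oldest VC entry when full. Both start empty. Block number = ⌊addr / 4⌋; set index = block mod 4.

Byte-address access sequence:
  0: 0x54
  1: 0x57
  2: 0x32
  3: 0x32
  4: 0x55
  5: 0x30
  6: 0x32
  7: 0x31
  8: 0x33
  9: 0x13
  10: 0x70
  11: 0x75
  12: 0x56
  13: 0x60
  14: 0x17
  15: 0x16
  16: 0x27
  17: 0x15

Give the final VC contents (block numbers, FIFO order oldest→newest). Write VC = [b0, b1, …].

VC = [28, 21, 9]

#0 0x54→b21/s1 MISS; vc=[]
#1 0x57→b21/s1 L1-HIT; vc=[]
#2 0x32→b12/s0 MISS; vc=[]
#3 0x32→b12/s0 L1-HIT; vc=[]
#4 0x55→b21/s1 L1-HIT; vc=[]
#5 0x30→b12/s0 L1-HIT; vc=[]
#6 0x32→b12/s0 L1-HIT; vc=[]
#7 0x31→b12/s0 L1-HIT; vc=[]
#8 0x33→b12/s0 L1-HIT; vc=[]
#9 0x13→b4/s0 MISS; vc=[12]
#10 0x70→b28/s0 MISS; vc=[12,4]
#11 0x75→b29/s1 MISS; vc=[12,4,21]
#12 0x56→b21/s1 VC-HIT; vc=[12,4,29]
#13 0x60→b24/s0 MISS; vc=[4,29,28]
#14 0x17→b5/s1 MISS; vc=[29,28,21]
#15 0x16→b5/s1 L1-HIT; vc=[29,28,21]
#16 0x27→b9/s1 MISS; vc=[28,21,5]
#17 0x15→b5/s1 VC-HIT; vc=[28,21,9]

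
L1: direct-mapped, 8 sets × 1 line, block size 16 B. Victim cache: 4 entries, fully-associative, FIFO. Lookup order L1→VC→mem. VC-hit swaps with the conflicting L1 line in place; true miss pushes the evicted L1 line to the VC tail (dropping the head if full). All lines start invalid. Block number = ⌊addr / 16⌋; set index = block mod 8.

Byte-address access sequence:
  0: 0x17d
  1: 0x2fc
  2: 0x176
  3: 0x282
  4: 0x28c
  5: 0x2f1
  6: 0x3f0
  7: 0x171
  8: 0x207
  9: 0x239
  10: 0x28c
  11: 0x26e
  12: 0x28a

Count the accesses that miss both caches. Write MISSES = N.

#0 0x17d→b23/s7 MISS; vc=[]
#1 0x2fc→b47/s7 MISS; vc=[23]
#2 0x176→b23/s7 VC-HIT; vc=[47]
#3 0x282→b40/s0 MISS; vc=[47]
#4 0x28c→b40/s0 L1-HIT; vc=[47]
#5 0x2f1→b47/s7 VC-HIT; vc=[23]
#6 0x3f0→b63/s7 MISS; vc=[23,47]
#7 0x171→b23/s7 VC-HIT; vc=[63,47]
#8 0x207→b32/s0 MISS; vc=[63,47,40]
#9 0x239→b35/s3 MISS; vc=[63,47,40]
#10 0x28c→b40/s0 VC-HIT; vc=[63,47,32]
#11 0x26e→b38/s6 MISS; vc=[63,47,32]
#12 0x28a→b40/s0 L1-HIT; vc=[63,47,32]

MISSES = 7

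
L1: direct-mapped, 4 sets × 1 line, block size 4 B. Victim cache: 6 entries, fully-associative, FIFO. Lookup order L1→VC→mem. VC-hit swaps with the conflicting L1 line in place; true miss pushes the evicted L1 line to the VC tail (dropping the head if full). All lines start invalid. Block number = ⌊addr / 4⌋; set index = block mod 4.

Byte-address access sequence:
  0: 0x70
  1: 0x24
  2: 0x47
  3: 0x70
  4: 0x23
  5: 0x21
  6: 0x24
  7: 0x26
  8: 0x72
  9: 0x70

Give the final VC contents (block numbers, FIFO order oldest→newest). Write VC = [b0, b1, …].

0: 0x70 (blk 28, set 0) → MISS  vc=[]
1: 0x24 (blk 9, set 1) → MISS  vc=[]
2: 0x47 (blk 17, set 1) → MISS  vc=[9]
3: 0x70 (blk 28, set 0) → L1-HIT  vc=[9]
4: 0x23 (blk 8, set 0) → MISS  vc=[9, 28]
5: 0x21 (blk 8, set 0) → L1-HIT  vc=[9, 28]
6: 0x24 (blk 9, set 1) → VC-HIT  vc=[17, 28]
7: 0x26 (blk 9, set 1) → L1-HIT  vc=[17, 28]
8: 0x72 (blk 28, set 0) → VC-HIT  vc=[17, 8]
9: 0x70 (blk 28, set 0) → L1-HIT  vc=[17, 8]

VC = [17, 8]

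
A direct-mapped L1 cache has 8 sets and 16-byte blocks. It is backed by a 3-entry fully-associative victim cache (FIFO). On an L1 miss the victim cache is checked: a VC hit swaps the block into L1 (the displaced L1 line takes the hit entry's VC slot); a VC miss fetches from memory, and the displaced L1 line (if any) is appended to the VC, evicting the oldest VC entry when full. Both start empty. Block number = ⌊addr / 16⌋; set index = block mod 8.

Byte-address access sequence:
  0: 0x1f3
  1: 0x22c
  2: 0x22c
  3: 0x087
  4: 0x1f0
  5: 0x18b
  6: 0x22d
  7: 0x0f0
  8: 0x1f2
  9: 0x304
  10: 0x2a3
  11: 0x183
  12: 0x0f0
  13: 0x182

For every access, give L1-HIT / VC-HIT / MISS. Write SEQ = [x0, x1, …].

  [0] addr=0x1f3 blk=31 s=7: MISS | VC []
  [1] addr=0x22c blk=34 s=2: MISS | VC []
  [2] addr=0x22c blk=34 s=2: L1-HIT | VC []
  [3] addr=0x87 blk=8 s=0: MISS | VC []
  [4] addr=0x1f0 blk=31 s=7: L1-HIT | VC []
  [5] addr=0x18b blk=24 s=0: MISS | VC [8]
  [6] addr=0x22d blk=34 s=2: L1-HIT | VC [8]
  [7] addr=0xf0 blk=15 s=7: MISS | VC [8, 31]
  [8] addr=0x1f2 blk=31 s=7: VC-HIT | VC [8, 15]
  [9] addr=0x304 blk=48 s=0: MISS | VC [8, 15, 24]
  [10] addr=0x2a3 blk=42 s=2: MISS | VC [15, 24, 34]
  [11] addr=0x183 blk=24 s=0: VC-HIT | VC [15, 48, 34]
  [12] addr=0xf0 blk=15 s=7: VC-HIT | VC [31, 48, 34]
  [13] addr=0x182 blk=24 s=0: L1-HIT | VC [31, 48, 34]

SEQ = [MISS, MISS, L1-HIT, MISS, L1-HIT, MISS, L1-HIT, MISS, VC-HIT, MISS, MISS, VC-HIT, VC-HIT, L1-HIT]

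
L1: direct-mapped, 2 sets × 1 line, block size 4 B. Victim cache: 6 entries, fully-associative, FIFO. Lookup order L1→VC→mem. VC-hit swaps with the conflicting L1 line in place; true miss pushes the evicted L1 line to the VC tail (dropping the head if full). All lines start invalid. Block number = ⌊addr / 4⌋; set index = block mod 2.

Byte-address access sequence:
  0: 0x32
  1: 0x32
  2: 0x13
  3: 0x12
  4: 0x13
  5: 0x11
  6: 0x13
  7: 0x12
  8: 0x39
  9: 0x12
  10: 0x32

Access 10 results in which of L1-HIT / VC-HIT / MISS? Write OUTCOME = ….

OUTCOME = VC-HIT

0: 0x32 (blk 12, set 0) → MISS  vc=[]
1: 0x32 (blk 12, set 0) → L1-HIT  vc=[]
2: 0x13 (blk 4, set 0) → MISS  vc=[12]
3: 0x12 (blk 4, set 0) → L1-HIT  vc=[12]
4: 0x13 (blk 4, set 0) → L1-HIT  vc=[12]
5: 0x11 (blk 4, set 0) → L1-HIT  vc=[12]
6: 0x13 (blk 4, set 0) → L1-HIT  vc=[12]
7: 0x12 (blk 4, set 0) → L1-HIT  vc=[12]
8: 0x39 (blk 14, set 0) → MISS  vc=[12, 4]
9: 0x12 (blk 4, set 0) → VC-HIT  vc=[12, 14]
10: 0x32 (blk 12, set 0) → VC-HIT  vc=[4, 14]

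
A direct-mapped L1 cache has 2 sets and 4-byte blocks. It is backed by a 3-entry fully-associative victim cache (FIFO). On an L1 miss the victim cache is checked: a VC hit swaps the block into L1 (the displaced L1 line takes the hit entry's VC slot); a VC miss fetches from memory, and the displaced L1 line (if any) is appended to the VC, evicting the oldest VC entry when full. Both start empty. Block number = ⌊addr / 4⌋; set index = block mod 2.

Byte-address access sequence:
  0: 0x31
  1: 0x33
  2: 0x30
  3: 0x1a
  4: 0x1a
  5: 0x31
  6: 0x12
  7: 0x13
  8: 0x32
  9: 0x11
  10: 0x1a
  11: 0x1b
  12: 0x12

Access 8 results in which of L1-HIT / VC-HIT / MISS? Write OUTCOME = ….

OUTCOME = VC-HIT

  [0] addr=0x31 blk=12 s=0: MISS | VC []
  [1] addr=0x33 blk=12 s=0: L1-HIT | VC []
  [2] addr=0x30 blk=12 s=0: L1-HIT | VC []
  [3] addr=0x1a blk=6 s=0: MISS | VC [12]
  [4] addr=0x1a blk=6 s=0: L1-HIT | VC [12]
  [5] addr=0x31 blk=12 s=0: VC-HIT | VC [6]
  [6] addr=0x12 blk=4 s=0: MISS | VC [6, 12]
  [7] addr=0x13 blk=4 s=0: L1-HIT | VC [6, 12]
  [8] addr=0x32 blk=12 s=0: VC-HIT | VC [6, 4]
  [9] addr=0x11 blk=4 s=0: VC-HIT | VC [6, 12]
  [10] addr=0x1a blk=6 s=0: VC-HIT | VC [4, 12]
  [11] addr=0x1b blk=6 s=0: L1-HIT | VC [4, 12]
  [12] addr=0x12 blk=4 s=0: VC-HIT | VC [6, 12]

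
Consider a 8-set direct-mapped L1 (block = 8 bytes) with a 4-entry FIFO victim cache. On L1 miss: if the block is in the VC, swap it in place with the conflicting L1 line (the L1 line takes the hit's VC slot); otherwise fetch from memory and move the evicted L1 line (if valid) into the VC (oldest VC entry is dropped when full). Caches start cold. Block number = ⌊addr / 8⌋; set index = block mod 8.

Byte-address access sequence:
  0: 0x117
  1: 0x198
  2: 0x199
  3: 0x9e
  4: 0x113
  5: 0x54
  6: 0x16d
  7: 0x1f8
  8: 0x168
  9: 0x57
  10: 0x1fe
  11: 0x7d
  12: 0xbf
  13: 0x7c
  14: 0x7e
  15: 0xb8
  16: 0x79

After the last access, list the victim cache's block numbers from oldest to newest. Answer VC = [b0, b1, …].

0: 0x117 (blk 34, set 2) → MISS  vc=[]
1: 0x198 (blk 51, set 3) → MISS  vc=[]
2: 0x199 (blk 51, set 3) → L1-HIT  vc=[]
3: 0x9e (blk 19, set 3) → MISS  vc=[51]
4: 0x113 (blk 34, set 2) → L1-HIT  vc=[51]
5: 0x54 (blk 10, set 2) → MISS  vc=[51, 34]
6: 0x16d (blk 45, set 5) → MISS  vc=[51, 34]
7: 0x1f8 (blk 63, set 7) → MISS  vc=[51, 34]
8: 0x168 (blk 45, set 5) → L1-HIT  vc=[51, 34]
9: 0x57 (blk 10, set 2) → L1-HIT  vc=[51, 34]
10: 0x1fe (blk 63, set 7) → L1-HIT  vc=[51, 34]
11: 0x7d (blk 15, set 7) → MISS  vc=[51, 34, 63]
12: 0xbf (blk 23, set 7) → MISS  vc=[51, 34, 63, 15]
13: 0x7c (blk 15, set 7) → VC-HIT  vc=[51, 34, 63, 23]
14: 0x7e (blk 15, set 7) → L1-HIT  vc=[51, 34, 63, 23]
15: 0xb8 (blk 23, set 7) → VC-HIT  vc=[51, 34, 63, 15]
16: 0x79 (blk 15, set 7) → VC-HIT  vc=[51, 34, 63, 23]

VC = [51, 34, 63, 23]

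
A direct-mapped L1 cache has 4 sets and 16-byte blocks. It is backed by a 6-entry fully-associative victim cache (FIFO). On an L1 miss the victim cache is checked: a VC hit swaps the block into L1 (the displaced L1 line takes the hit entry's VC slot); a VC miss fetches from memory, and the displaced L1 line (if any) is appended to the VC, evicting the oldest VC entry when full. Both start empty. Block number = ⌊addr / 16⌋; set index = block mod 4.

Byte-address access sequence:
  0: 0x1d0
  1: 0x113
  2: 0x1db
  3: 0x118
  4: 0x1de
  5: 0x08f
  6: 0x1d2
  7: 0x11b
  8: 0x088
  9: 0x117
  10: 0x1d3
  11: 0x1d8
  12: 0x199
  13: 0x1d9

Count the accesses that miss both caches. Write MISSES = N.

MISSES = 4

  [0] addr=0x1d0 blk=29 s=1: MISS | VC []
  [1] addr=0x113 blk=17 s=1: MISS | VC [29]
  [2] addr=0x1db blk=29 s=1: VC-HIT | VC [17]
  [3] addr=0x118 blk=17 s=1: VC-HIT | VC [29]
  [4] addr=0x1de blk=29 s=1: VC-HIT | VC [17]
  [5] addr=0x8f blk=8 s=0: MISS | VC [17]
  [6] addr=0x1d2 blk=29 s=1: L1-HIT | VC [17]
  [7] addr=0x11b blk=17 s=1: VC-HIT | VC [29]
  [8] addr=0x88 blk=8 s=0: L1-HIT | VC [29]
  [9] addr=0x117 blk=17 s=1: L1-HIT | VC [29]
  [10] addr=0x1d3 blk=29 s=1: VC-HIT | VC [17]
  [11] addr=0x1d8 blk=29 s=1: L1-HIT | VC [17]
  [12] addr=0x199 blk=25 s=1: MISS | VC [17, 29]
  [13] addr=0x1d9 blk=29 s=1: VC-HIT | VC [17, 25]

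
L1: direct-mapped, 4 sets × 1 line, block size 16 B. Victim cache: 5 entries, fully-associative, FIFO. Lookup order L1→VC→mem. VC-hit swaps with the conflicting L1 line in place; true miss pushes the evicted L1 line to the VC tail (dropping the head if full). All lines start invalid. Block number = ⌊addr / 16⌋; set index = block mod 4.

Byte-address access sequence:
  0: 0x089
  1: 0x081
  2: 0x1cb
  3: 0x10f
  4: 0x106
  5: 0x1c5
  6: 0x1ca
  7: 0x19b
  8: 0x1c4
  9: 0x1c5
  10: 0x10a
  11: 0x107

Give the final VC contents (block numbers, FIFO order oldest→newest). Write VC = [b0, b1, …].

VC = [8, 28]

  [0] addr=0x89 blk=8 s=0: MISS | VC []
  [1] addr=0x81 blk=8 s=0: L1-HIT | VC []
  [2] addr=0x1cb blk=28 s=0: MISS | VC [8]
  [3] addr=0x10f blk=16 s=0: MISS | VC [8, 28]
  [4] addr=0x106 blk=16 s=0: L1-HIT | VC [8, 28]
  [5] addr=0x1c5 blk=28 s=0: VC-HIT | VC [8, 16]
  [6] addr=0x1ca blk=28 s=0: L1-HIT | VC [8, 16]
  [7] addr=0x19b blk=25 s=1: MISS | VC [8, 16]
  [8] addr=0x1c4 blk=28 s=0: L1-HIT | VC [8, 16]
  [9] addr=0x1c5 blk=28 s=0: L1-HIT | VC [8, 16]
  [10] addr=0x10a blk=16 s=0: VC-HIT | VC [8, 28]
  [11] addr=0x107 blk=16 s=0: L1-HIT | VC [8, 28]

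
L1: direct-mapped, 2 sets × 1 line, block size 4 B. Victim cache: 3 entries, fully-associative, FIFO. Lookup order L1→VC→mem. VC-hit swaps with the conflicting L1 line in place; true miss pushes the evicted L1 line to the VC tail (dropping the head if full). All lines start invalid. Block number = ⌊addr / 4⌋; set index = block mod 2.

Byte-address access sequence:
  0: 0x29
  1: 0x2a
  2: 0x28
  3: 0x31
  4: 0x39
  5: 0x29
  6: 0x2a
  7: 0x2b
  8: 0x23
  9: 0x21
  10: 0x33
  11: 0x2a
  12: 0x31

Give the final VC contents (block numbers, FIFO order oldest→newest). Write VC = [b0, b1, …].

0: 0x29 (blk 10, set 0) → MISS  vc=[]
1: 0x2a (blk 10, set 0) → L1-HIT  vc=[]
2: 0x28 (blk 10, set 0) → L1-HIT  vc=[]
3: 0x31 (blk 12, set 0) → MISS  vc=[10]
4: 0x39 (blk 14, set 0) → MISS  vc=[10, 12]
5: 0x29 (blk 10, set 0) → VC-HIT  vc=[14, 12]
6: 0x2a (blk 10, set 0) → L1-HIT  vc=[14, 12]
7: 0x2b (blk 10, set 0) → L1-HIT  vc=[14, 12]
8: 0x23 (blk 8, set 0) → MISS  vc=[14, 12, 10]
9: 0x21 (blk 8, set 0) → L1-HIT  vc=[14, 12, 10]
10: 0x33 (blk 12, set 0) → VC-HIT  vc=[14, 8, 10]
11: 0x2a (blk 10, set 0) → VC-HIT  vc=[14, 8, 12]
12: 0x31 (blk 12, set 0) → VC-HIT  vc=[14, 8, 10]

VC = [14, 8, 10]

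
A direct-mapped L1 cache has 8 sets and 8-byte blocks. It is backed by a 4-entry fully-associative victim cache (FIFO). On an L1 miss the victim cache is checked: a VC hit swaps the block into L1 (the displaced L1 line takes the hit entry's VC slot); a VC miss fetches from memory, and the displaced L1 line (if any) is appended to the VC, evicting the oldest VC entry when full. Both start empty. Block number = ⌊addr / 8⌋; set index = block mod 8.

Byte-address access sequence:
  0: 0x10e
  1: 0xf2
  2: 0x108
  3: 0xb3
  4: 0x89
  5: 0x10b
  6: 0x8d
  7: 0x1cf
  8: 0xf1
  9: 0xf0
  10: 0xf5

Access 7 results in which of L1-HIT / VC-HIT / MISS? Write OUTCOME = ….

OUTCOME = MISS

0: 0x10e (blk 33, set 1) → MISS  vc=[]
1: 0xf2 (blk 30, set 6) → MISS  vc=[]
2: 0x108 (blk 33, set 1) → L1-HIT  vc=[]
3: 0xb3 (blk 22, set 6) → MISS  vc=[30]
4: 0x89 (blk 17, set 1) → MISS  vc=[30, 33]
5: 0x10b (blk 33, set 1) → VC-HIT  vc=[30, 17]
6: 0x8d (blk 17, set 1) → VC-HIT  vc=[30, 33]
7: 0x1cf (blk 57, set 1) → MISS  vc=[30, 33, 17]
8: 0xf1 (blk 30, set 6) → VC-HIT  vc=[22, 33, 17]
9: 0xf0 (blk 30, set 6) → L1-HIT  vc=[22, 33, 17]
10: 0xf5 (blk 30, set 6) → L1-HIT  vc=[22, 33, 17]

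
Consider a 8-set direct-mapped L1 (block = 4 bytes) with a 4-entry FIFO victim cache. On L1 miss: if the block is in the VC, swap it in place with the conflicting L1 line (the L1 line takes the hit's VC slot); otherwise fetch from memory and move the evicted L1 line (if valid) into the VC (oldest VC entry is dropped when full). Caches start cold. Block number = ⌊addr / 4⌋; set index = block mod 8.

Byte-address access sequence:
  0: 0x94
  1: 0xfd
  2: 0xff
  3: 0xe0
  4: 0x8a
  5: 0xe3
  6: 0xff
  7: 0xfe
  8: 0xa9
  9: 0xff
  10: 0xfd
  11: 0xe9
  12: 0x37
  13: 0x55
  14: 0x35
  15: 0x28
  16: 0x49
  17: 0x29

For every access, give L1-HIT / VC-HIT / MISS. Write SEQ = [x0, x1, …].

SEQ = [MISS, MISS, L1-HIT, MISS, MISS, L1-HIT, L1-HIT, L1-HIT, MISS, L1-HIT, L1-HIT, MISS, MISS, MISS, VC-HIT, MISS, MISS, VC-HIT]

#0 0x94→b37/s5 MISS; vc=[]
#1 0xfd→b63/s7 MISS; vc=[]
#2 0xff→b63/s7 L1-HIT; vc=[]
#3 0xe0→b56/s0 MISS; vc=[]
#4 0x8a→b34/s2 MISS; vc=[]
#5 0xe3→b56/s0 L1-HIT; vc=[]
#6 0xff→b63/s7 L1-HIT; vc=[]
#7 0xfe→b63/s7 L1-HIT; vc=[]
#8 0xa9→b42/s2 MISS; vc=[34]
#9 0xff→b63/s7 L1-HIT; vc=[34]
#10 0xfd→b63/s7 L1-HIT; vc=[34]
#11 0xe9→b58/s2 MISS; vc=[34,42]
#12 0x37→b13/s5 MISS; vc=[34,42,37]
#13 0x55→b21/s5 MISS; vc=[34,42,37,13]
#14 0x35→b13/s5 VC-HIT; vc=[34,42,37,21]
#15 0x28→b10/s2 MISS; vc=[42,37,21,58]
#16 0x49→b18/s2 MISS; vc=[37,21,58,10]
#17 0x29→b10/s2 VC-HIT; vc=[37,21,58,18]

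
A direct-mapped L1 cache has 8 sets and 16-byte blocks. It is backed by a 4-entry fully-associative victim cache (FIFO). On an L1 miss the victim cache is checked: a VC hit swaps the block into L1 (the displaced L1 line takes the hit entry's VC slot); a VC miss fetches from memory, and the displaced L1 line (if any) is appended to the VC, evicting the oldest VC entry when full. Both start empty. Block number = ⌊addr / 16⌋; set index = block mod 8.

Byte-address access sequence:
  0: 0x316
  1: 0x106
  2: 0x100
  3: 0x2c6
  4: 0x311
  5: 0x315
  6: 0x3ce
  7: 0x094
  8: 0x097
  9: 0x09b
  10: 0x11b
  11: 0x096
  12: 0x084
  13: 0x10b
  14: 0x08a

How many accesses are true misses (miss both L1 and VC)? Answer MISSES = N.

0: 0x316 (blk 49, set 1) → MISS  vc=[]
1: 0x106 (blk 16, set 0) → MISS  vc=[]
2: 0x100 (blk 16, set 0) → L1-HIT  vc=[]
3: 0x2c6 (blk 44, set 4) → MISS  vc=[]
4: 0x311 (blk 49, set 1) → L1-HIT  vc=[]
5: 0x315 (blk 49, set 1) → L1-HIT  vc=[]
6: 0x3ce (blk 60, set 4) → MISS  vc=[44]
7: 0x94 (blk 9, set 1) → MISS  vc=[44, 49]
8: 0x97 (blk 9, set 1) → L1-HIT  vc=[44, 49]
9: 0x9b (blk 9, set 1) → L1-HIT  vc=[44, 49]
10: 0x11b (blk 17, set 1) → MISS  vc=[44, 49, 9]
11: 0x96 (blk 9, set 1) → VC-HIT  vc=[44, 49, 17]
12: 0x84 (blk 8, set 0) → MISS  vc=[44, 49, 17, 16]
13: 0x10b (blk 16, set 0) → VC-HIT  vc=[44, 49, 17, 8]
14: 0x8a (blk 8, set 0) → VC-HIT  vc=[44, 49, 17, 16]

MISSES = 7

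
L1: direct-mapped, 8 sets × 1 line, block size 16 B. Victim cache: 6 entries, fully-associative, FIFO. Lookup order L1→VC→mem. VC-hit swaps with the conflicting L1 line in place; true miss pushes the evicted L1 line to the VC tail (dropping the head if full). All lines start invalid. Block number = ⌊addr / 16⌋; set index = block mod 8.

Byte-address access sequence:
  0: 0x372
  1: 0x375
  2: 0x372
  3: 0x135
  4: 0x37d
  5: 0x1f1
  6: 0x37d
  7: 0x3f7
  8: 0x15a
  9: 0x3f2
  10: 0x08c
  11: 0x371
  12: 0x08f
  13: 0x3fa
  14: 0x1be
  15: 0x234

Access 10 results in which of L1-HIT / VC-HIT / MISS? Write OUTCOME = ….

OUTCOME = MISS

  [0] addr=0x372 blk=55 s=7: MISS | VC []
  [1] addr=0x375 blk=55 s=7: L1-HIT | VC []
  [2] addr=0x372 blk=55 s=7: L1-HIT | VC []
  [3] addr=0x135 blk=19 s=3: MISS | VC []
  [4] addr=0x37d blk=55 s=7: L1-HIT | VC []
  [5] addr=0x1f1 blk=31 s=7: MISS | VC [55]
  [6] addr=0x37d blk=55 s=7: VC-HIT | VC [31]
  [7] addr=0x3f7 blk=63 s=7: MISS | VC [31, 55]
  [8] addr=0x15a blk=21 s=5: MISS | VC [31, 55]
  [9] addr=0x3f2 blk=63 s=7: L1-HIT | VC [31, 55]
  [10] addr=0x8c blk=8 s=0: MISS | VC [31, 55]
  [11] addr=0x371 blk=55 s=7: VC-HIT | VC [31, 63]
  [12] addr=0x8f blk=8 s=0: L1-HIT | VC [31, 63]
  [13] addr=0x3fa blk=63 s=7: VC-HIT | VC [31, 55]
  [14] addr=0x1be blk=27 s=3: MISS | VC [31, 55, 19]
  [15] addr=0x234 blk=35 s=3: MISS | VC [31, 55, 19, 27]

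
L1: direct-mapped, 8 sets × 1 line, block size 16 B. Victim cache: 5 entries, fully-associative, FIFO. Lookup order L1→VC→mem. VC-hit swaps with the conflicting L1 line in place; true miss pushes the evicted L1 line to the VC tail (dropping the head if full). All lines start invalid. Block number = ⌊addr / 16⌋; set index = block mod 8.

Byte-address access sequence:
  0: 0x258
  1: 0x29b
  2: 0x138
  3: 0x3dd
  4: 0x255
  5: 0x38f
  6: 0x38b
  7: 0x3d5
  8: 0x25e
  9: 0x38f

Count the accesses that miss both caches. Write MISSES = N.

MISSES = 5

  [0] addr=0x258 blk=37 s=5: MISS | VC []
  [1] addr=0x29b blk=41 s=1: MISS | VC []
  [2] addr=0x138 blk=19 s=3: MISS | VC []
  [3] addr=0x3dd blk=61 s=5: MISS | VC [37]
  [4] addr=0x255 blk=37 s=5: VC-HIT | VC [61]
  [5] addr=0x38f blk=56 s=0: MISS | VC [61]
  [6] addr=0x38b blk=56 s=0: L1-HIT | VC [61]
  [7] addr=0x3d5 blk=61 s=5: VC-HIT | VC [37]
  [8] addr=0x25e blk=37 s=5: VC-HIT | VC [61]
  [9] addr=0x38f blk=56 s=0: L1-HIT | VC [61]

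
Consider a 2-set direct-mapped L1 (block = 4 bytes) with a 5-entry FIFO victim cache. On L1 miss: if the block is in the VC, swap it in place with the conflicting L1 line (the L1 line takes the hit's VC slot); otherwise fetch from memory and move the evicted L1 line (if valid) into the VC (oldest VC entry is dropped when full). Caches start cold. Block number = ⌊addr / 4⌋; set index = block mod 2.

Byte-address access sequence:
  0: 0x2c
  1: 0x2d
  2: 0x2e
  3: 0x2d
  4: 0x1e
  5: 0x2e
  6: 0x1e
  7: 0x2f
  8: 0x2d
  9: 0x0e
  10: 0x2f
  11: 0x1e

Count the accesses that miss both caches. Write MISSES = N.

MISSES = 3

0: 0x2c (blk 11, set 1) → MISS  vc=[]
1: 0x2d (blk 11, set 1) → L1-HIT  vc=[]
2: 0x2e (blk 11, set 1) → L1-HIT  vc=[]
3: 0x2d (blk 11, set 1) → L1-HIT  vc=[]
4: 0x1e (blk 7, set 1) → MISS  vc=[11]
5: 0x2e (blk 11, set 1) → VC-HIT  vc=[7]
6: 0x1e (blk 7, set 1) → VC-HIT  vc=[11]
7: 0x2f (blk 11, set 1) → VC-HIT  vc=[7]
8: 0x2d (blk 11, set 1) → L1-HIT  vc=[7]
9: 0xe (blk 3, set 1) → MISS  vc=[7, 11]
10: 0x2f (blk 11, set 1) → VC-HIT  vc=[7, 3]
11: 0x1e (blk 7, set 1) → VC-HIT  vc=[11, 3]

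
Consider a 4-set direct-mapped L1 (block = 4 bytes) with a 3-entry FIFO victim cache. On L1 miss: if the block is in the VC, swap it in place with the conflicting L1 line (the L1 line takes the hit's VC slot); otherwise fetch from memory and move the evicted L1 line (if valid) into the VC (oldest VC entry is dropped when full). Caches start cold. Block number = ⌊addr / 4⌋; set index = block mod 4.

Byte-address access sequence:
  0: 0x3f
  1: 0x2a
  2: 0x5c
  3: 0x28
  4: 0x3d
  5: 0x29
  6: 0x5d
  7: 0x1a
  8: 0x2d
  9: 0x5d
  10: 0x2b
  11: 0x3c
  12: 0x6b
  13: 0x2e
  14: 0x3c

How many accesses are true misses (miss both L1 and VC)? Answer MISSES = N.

#0 0x3f→b15/s3 MISS; vc=[]
#1 0x2a→b10/s2 MISS; vc=[]
#2 0x5c→b23/s3 MISS; vc=[15]
#3 0x28→b10/s2 L1-HIT; vc=[15]
#4 0x3d→b15/s3 VC-HIT; vc=[23]
#5 0x29→b10/s2 L1-HIT; vc=[23]
#6 0x5d→b23/s3 VC-HIT; vc=[15]
#7 0x1a→b6/s2 MISS; vc=[15,10]
#8 0x2d→b11/s3 MISS; vc=[15,10,23]
#9 0x5d→b23/s3 VC-HIT; vc=[15,10,11]
#10 0x2b→b10/s2 VC-HIT; vc=[15,6,11]
#11 0x3c→b15/s3 VC-HIT; vc=[23,6,11]
#12 0x6b→b26/s2 MISS; vc=[6,11,10]
#13 0x2e→b11/s3 VC-HIT; vc=[6,15,10]
#14 0x3c→b15/s3 VC-HIT; vc=[6,11,10]

MISSES = 6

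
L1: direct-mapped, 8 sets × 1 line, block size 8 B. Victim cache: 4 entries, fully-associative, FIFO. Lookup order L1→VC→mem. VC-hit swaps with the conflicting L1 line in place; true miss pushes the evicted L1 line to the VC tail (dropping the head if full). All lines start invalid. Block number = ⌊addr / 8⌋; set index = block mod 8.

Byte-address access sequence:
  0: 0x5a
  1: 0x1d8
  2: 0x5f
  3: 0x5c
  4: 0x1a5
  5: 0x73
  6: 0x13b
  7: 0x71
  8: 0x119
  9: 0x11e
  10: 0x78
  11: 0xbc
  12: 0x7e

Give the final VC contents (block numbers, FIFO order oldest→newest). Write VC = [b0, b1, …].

#0 0x5a→b11/s3 MISS; vc=[]
#1 0x1d8→b59/s3 MISS; vc=[11]
#2 0x5f→b11/s3 VC-HIT; vc=[59]
#3 0x5c→b11/s3 L1-HIT; vc=[59]
#4 0x1a5→b52/s4 MISS; vc=[59]
#5 0x73→b14/s6 MISS; vc=[59]
#6 0x13b→b39/s7 MISS; vc=[59]
#7 0x71→b14/s6 L1-HIT; vc=[59]
#8 0x119→b35/s3 MISS; vc=[59,11]
#9 0x11e→b35/s3 L1-HIT; vc=[59,11]
#10 0x78→b15/s7 MISS; vc=[59,11,39]
#11 0xbc→b23/s7 MISS; vc=[59,11,39,15]
#12 0x7e→b15/s7 VC-HIT; vc=[59,11,39,23]

VC = [59, 11, 39, 23]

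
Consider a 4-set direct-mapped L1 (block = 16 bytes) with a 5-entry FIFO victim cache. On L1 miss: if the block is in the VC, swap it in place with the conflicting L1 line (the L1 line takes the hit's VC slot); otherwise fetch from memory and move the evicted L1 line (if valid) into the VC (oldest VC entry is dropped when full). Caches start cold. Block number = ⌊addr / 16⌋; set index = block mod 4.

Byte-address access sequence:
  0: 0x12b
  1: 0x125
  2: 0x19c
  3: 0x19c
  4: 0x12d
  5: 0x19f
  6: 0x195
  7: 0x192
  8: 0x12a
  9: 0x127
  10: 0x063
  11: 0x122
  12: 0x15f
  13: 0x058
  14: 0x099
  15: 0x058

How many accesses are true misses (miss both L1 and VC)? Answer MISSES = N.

#0 0x12b→b18/s2 MISS; vc=[]
#1 0x125→b18/s2 L1-HIT; vc=[]
#2 0x19c→b25/s1 MISS; vc=[]
#3 0x19c→b25/s1 L1-HIT; vc=[]
#4 0x12d→b18/s2 L1-HIT; vc=[]
#5 0x19f→b25/s1 L1-HIT; vc=[]
#6 0x195→b25/s1 L1-HIT; vc=[]
#7 0x192→b25/s1 L1-HIT; vc=[]
#8 0x12a→b18/s2 L1-HIT; vc=[]
#9 0x127→b18/s2 L1-HIT; vc=[]
#10 0x63→b6/s2 MISS; vc=[18]
#11 0x122→b18/s2 VC-HIT; vc=[6]
#12 0x15f→b21/s1 MISS; vc=[6,25]
#13 0x58→b5/s1 MISS; vc=[6,25,21]
#14 0x99→b9/s1 MISS; vc=[6,25,21,5]
#15 0x58→b5/s1 VC-HIT; vc=[6,25,21,9]

MISSES = 6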